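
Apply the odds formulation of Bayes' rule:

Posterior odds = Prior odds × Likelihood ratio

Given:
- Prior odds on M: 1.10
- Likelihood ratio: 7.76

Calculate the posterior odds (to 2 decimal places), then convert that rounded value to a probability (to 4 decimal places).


Step 1: Calculate posterior odds
Posterior odds = Prior odds × LR
               = 1.10 × 7.76
               = 8.54

Step 2: Convert to probability
P(M|E) = Posterior odds / (1 + Posterior odds)
       = 8.54 / (1 + 8.54)
       = 8.54 / 9.54
       = 0.8952

The evidence increased P(M) from 0.5238 to 0.8952.


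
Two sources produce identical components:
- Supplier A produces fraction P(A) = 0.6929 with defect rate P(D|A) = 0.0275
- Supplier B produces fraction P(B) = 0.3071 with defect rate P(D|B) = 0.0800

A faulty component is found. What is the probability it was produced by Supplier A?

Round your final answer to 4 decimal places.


Let A = from Supplier A, D = faulty

Given:
- P(A) = 0.6929, P(B) = 0.3071
- P(D|A) = 0.0275, P(D|B) = 0.0800

Step 1: Find P(D)
P(D) = P(D|A)P(A) + P(D|B)P(B)
     = 0.0275 × 0.6929 + 0.0800 × 0.3071
     = 0.01905475 + 0.02456800
     = 0.04362275

Step 2: Apply Bayes' theorem
P(A|D) = P(D|A)P(A) / P(D)
       = 0.01905475 / 0.04362275
       = 0.4368


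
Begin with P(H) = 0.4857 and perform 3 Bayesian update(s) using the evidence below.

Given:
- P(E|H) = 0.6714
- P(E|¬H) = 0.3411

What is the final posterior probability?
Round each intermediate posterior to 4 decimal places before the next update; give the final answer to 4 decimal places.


Sequential Bayesian updating:

Initial prior: P(H) = 0.4857

Update 1:
  P(E) = 0.6714 × 0.4857 + 0.3411 × 0.5143 = 0.32609898 + 0.17542773 = 0.50152671
  P(H|E) = 0.32609898 / 0.50152671 = 0.6502

Update 2:
  P(E) = 0.6714 × 0.6502 + 0.3411 × 0.3498 = 0.43654428 + 0.11931678 = 0.55586106
  P(H|E) = 0.43654428 / 0.55586106 = 0.7853

Update 3:
  P(E) = 0.6714 × 0.7853 + 0.3411 × 0.2147 = 0.52725042 + 0.07323417 = 0.60048459
  P(H|E) = 0.52725042 / 0.60048459 = 0.8780

Final posterior: 0.8780


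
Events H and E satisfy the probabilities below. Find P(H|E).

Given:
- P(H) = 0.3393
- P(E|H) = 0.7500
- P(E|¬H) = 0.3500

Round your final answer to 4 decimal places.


Bayes' theorem: P(H|E) = P(E|H) × P(H) / P(E)

Step 1: Calculate P(E) using law of total probability
P(E) = P(E|H)P(H) + P(E|¬H)P(¬H)
     = 0.7500 × 0.3393 + 0.3500 × 0.6607
     = 0.25447500 + 0.23124500
     = 0.48572000

Step 2: Apply Bayes' theorem
P(H|E) = P(E|H) × P(H) / P(E)
       = 0.25447500 / 0.48572000
       = 0.5239


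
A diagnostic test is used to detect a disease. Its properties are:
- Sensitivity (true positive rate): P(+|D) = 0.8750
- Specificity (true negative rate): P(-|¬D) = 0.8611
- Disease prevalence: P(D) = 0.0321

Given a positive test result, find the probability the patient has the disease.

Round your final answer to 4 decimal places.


Let D = has disease, + = positive test

Given:
- P(D) = 0.0321 (prevalence)
- P(+|D) = 0.8750 (sensitivity)
- P(-|¬D) = 0.8611 (specificity)
- P(+|¬D) = 0.1389 (false positive rate = 1 - specificity)

Step 1: Find P(+)
P(+) = P(+|D)P(D) + P(+|¬D)P(¬D)
     = 0.8750 × 0.0321 + 0.1389 × 0.9679
     = 0.02808750 + 0.13444131
     = 0.16252881

Step 2: Apply Bayes' theorem for P(D|+)
P(D|+) = P(+|D)P(D) / P(+)
       = 0.02808750 / 0.16252881
       = 0.1728


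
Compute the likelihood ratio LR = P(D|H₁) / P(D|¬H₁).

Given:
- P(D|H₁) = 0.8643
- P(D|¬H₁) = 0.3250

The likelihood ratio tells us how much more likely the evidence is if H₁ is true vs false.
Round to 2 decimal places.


Likelihood Ratio (LR) = P(D|H₁) / P(D|¬H₁)

LR = 0.8643 / 0.3250
   = 2.66

The evidence is 2.66 times more likely if H₁ is true than if H₁ is false.
Since LR > 1, the evidence supports H₁ over ¬H₁.


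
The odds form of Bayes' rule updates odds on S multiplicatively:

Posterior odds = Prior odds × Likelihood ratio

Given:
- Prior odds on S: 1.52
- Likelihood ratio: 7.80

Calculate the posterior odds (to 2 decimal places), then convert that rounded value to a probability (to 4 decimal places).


Step 1: Calculate posterior odds
Posterior odds = Prior odds × LR
               = 1.52 × 7.80
               = 11.86

Step 2: Convert to probability
P(S|E) = Posterior odds / (1 + Posterior odds)
       = 11.86 / (1 + 11.86)
       = 11.86 / 12.86
       = 0.9222

The evidence increased P(S) from 0.6032 to 0.9222.


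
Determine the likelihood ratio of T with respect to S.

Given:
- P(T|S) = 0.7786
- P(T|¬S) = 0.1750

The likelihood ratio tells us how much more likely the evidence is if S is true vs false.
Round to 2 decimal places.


Likelihood Ratio (LR) = P(T|S) / P(T|¬S)

LR = 0.7786 / 0.1750
   = 4.45

The evidence is 4.45 times more likely if S is true than if S is false.
Because LR exceeds 1, T is evidence for S.


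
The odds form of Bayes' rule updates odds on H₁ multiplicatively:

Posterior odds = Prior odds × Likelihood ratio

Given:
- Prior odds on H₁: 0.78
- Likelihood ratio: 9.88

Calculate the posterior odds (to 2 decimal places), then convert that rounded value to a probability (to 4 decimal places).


Step 1: Calculate posterior odds
Posterior odds = Prior odds × LR
               = 0.78 × 9.88
               = 7.71

Step 2: Convert to probability
P(H₁|E) = Posterior odds / (1 + Posterior odds)
       = 7.71 / (1 + 7.71)
       = 7.71 / 8.71
       = 0.8852

The evidence increased P(H₁) from 0.4382 to 0.8852.


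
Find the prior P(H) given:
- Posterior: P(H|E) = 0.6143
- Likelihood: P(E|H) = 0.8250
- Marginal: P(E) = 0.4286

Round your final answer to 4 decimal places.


From Bayes' theorem: P(H|E) = P(E|H) × P(H) / P(E)

Rearranging for P(H):
P(H) = P(H|E) × P(E) / P(E|H)
     = 0.6143 × 0.4286 / 0.8250
     = 0.26328898 / 0.8250
     = 0.3191


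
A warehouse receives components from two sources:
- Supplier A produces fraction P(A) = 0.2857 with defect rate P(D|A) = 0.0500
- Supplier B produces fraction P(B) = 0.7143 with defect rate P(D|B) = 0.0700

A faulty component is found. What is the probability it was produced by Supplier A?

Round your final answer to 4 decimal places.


Let A = from Supplier A, D = faulty

Given:
- P(A) = 0.2857, P(B) = 0.7143
- P(D|A) = 0.0500, P(D|B) = 0.0700

Step 1: Find P(D)
P(D) = P(D|A)P(A) + P(D|B)P(B)
     = 0.0500 × 0.2857 + 0.0700 × 0.7143
     = 0.01428500 + 0.05000100
     = 0.06428600

Step 2: Apply Bayes' theorem
P(A|D) = P(D|A)P(A) / P(D)
       = 0.01428500 / 0.06428600
       = 0.2222


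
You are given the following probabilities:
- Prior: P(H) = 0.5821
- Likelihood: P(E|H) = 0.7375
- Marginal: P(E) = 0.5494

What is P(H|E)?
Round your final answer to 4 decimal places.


Using Bayes' theorem:

P(H|E) = P(E|H) × P(H) / P(E)
       = 0.7375 × 0.5821 / 0.5494
       = 0.42929875 / 0.5494
       = 0.7814

The evidence strengthens our belief in H.
Prior: 0.5821 → Posterior: 0.7814


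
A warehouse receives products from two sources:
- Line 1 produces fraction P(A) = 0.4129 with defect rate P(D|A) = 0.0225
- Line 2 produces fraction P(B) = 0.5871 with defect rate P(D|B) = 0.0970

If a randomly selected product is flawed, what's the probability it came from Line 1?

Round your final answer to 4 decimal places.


Let A = from Line 1, D = flawed

Given:
- P(A) = 0.4129, P(B) = 0.5871
- P(D|A) = 0.0225, P(D|B) = 0.0970

Step 1: Find P(D)
P(D) = P(D|A)P(A) + P(D|B)P(B)
     = 0.0225 × 0.4129 + 0.0970 × 0.5871
     = 0.00929025 + 0.05694870
     = 0.06623895

Step 2: Apply Bayes' theorem
P(A|D) = P(D|A)P(A) / P(D)
       = 0.00929025 / 0.06623895
       = 0.1403


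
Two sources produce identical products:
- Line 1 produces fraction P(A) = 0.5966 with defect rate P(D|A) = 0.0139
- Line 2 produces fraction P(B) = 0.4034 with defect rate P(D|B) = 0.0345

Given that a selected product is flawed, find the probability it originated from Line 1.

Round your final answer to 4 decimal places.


Let A = from Line 1, D = flawed

Given:
- P(A) = 0.5966, P(B) = 0.4034
- P(D|A) = 0.0139, P(D|B) = 0.0345

Step 1: Find P(D)
P(D) = P(D|A)P(A) + P(D|B)P(B)
     = 0.0139 × 0.5966 + 0.0345 × 0.4034
     = 0.00829274 + 0.01391730
     = 0.02221004

Step 2: Apply Bayes' theorem
P(A|D) = P(D|A)P(A) / P(D)
       = 0.00829274 / 0.02221004
       = 0.3734


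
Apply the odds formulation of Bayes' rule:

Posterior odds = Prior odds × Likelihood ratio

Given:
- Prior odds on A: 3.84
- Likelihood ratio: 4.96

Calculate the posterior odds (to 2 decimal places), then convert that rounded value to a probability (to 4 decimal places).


Step 1: Calculate posterior odds
Posterior odds = Prior odds × LR
               = 3.84 × 4.96
               = 19.05

Step 2: Convert to probability
P(A|E) = Posterior odds / (1 + Posterior odds)
       = 19.05 / (1 + 19.05)
       = 19.05 / 20.05
       = 0.9501

The evidence increased P(A) from 0.7934 to 0.9501.


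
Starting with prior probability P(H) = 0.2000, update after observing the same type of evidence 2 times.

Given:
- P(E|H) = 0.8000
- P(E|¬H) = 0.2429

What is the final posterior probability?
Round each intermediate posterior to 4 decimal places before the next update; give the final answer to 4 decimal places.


Sequential Bayesian updating:

Initial prior: P(H) = 0.2000

Update 1:
  P(E) = 0.8000 × 0.2000 + 0.2429 × 0.8000 = 0.16000000 + 0.19432000 = 0.35432000
  P(H|E) = 0.16000000 / 0.35432000 = 0.4516

Update 2:
  P(E) = 0.8000 × 0.4516 + 0.2429 × 0.5484 = 0.36128000 + 0.13320636 = 0.49448636
  P(H|E) = 0.36128000 / 0.49448636 = 0.7306

Final posterior: 0.7306


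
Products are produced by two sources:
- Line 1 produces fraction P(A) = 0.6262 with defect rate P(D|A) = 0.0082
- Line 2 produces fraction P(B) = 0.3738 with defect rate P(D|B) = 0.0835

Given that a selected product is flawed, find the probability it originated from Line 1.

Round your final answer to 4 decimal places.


Let A = from Line 1, D = flawed

Given:
- P(A) = 0.6262, P(B) = 0.3738
- P(D|A) = 0.0082, P(D|B) = 0.0835

Step 1: Find P(D)
P(D) = P(D|A)P(A) + P(D|B)P(B)
     = 0.0082 × 0.6262 + 0.0835 × 0.3738
     = 0.00513484 + 0.03121230
     = 0.03634714

Step 2: Apply Bayes' theorem
P(A|D) = P(D|A)P(A) / P(D)
       = 0.00513484 / 0.03634714
       = 0.1413


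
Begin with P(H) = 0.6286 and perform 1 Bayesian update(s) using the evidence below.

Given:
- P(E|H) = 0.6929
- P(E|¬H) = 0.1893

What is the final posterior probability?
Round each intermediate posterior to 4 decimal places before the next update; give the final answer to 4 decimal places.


Sequential Bayesian updating:

Initial prior: P(H) = 0.6286

Update 1:
  P(E) = 0.6929 × 0.6286 + 0.1893 × 0.3714 = 0.43555694 + 0.07030602 = 0.50586296
  P(H|E) = 0.43555694 / 0.50586296 = 0.8610

Final posterior: 0.8610


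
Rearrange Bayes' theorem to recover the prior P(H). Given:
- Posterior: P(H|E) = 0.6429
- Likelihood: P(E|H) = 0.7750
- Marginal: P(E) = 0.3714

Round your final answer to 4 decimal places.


From Bayes' theorem: P(H|E) = P(E|H) × P(H) / P(E)

Rearranging for P(H):
P(H) = P(H|E) × P(E) / P(E|H)
     = 0.6429 × 0.3714 / 0.7750
     = 0.23877306 / 0.7750
     = 0.3081


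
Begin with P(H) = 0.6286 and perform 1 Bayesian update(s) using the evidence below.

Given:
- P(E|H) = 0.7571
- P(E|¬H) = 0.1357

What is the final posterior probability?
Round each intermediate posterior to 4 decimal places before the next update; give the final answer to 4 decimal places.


Sequential Bayesian updating:

Initial prior: P(H) = 0.6286

Update 1:
  P(E) = 0.7571 × 0.6286 + 0.1357 × 0.3714 = 0.47591306 + 0.05039898 = 0.52631204
  P(H|E) = 0.47591306 / 0.52631204 = 0.9042

Final posterior: 0.9042


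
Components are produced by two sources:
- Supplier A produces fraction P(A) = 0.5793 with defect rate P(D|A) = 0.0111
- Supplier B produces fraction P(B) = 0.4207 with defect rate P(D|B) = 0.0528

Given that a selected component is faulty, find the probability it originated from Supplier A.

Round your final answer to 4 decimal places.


Let A = from Supplier A, D = faulty

Given:
- P(A) = 0.5793, P(B) = 0.4207
- P(D|A) = 0.0111, P(D|B) = 0.0528

Step 1: Find P(D)
P(D) = P(D|A)P(A) + P(D|B)P(B)
     = 0.0111 × 0.5793 + 0.0528 × 0.4207
     = 0.00643023 + 0.02221296
     = 0.02864319

Step 2: Apply Bayes' theorem
P(A|D) = P(D|A)P(A) / P(D)
       = 0.00643023 / 0.02864319
       = 0.2245


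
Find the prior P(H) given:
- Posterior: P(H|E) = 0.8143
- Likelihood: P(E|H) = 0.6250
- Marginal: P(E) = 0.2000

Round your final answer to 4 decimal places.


From Bayes' theorem: P(H|E) = P(E|H) × P(H) / P(E)

Rearranging for P(H):
P(H) = P(H|E) × P(E) / P(E|H)
     = 0.8143 × 0.2000 / 0.6250
     = 0.16286000 / 0.6250
     = 0.2606


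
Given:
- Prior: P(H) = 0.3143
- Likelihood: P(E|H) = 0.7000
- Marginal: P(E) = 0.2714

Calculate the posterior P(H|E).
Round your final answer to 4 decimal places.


Using Bayes' theorem:

P(H|E) = P(E|H) × P(H) / P(E)
       = 0.7000 × 0.3143 / 0.2714
       = 0.22001000 / 0.2714
       = 0.8106

The evidence strengthens our belief in H.
Prior: 0.3143 → Posterior: 0.8106


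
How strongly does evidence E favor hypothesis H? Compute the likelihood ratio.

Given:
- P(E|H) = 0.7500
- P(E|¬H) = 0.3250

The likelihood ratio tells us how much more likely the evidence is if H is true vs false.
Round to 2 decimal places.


Likelihood Ratio (LR) = P(E|H) / P(E|¬H)

LR = 0.7500 / 0.3250
   = 2.31

The evidence is 2.31 times more likely if H is true than if H is false.
Since LR > 1, the evidence supports H over ¬H.


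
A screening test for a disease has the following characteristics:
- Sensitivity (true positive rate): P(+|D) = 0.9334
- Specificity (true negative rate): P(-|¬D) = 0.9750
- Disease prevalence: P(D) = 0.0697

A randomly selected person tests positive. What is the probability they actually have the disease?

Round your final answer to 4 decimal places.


Let D = has disease, + = positive test

Given:
- P(D) = 0.0697 (prevalence)
- P(+|D) = 0.9334 (sensitivity)
- P(-|¬D) = 0.9750 (specificity)
- P(+|¬D) = 0.0250 (false positive rate = 1 - specificity)

Step 1: Find P(+)
P(+) = P(+|D)P(D) + P(+|¬D)P(¬D)
     = 0.9334 × 0.0697 + 0.0250 × 0.9303
     = 0.06505798 + 0.02325750
     = 0.08831548

Step 2: Apply Bayes' theorem for P(D|+)
P(D|+) = P(+|D)P(D) / P(+)
       = 0.06505798 / 0.08831548
       = 0.7367


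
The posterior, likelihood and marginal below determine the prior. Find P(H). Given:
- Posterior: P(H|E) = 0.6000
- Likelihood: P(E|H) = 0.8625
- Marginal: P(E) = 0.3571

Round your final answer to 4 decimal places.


From Bayes' theorem: P(H|E) = P(E|H) × P(H) / P(E)

Rearranging for P(H):
P(H) = P(H|E) × P(E) / P(E|H)
     = 0.6000 × 0.3571 / 0.8625
     = 0.21426000 / 0.8625
     = 0.2484


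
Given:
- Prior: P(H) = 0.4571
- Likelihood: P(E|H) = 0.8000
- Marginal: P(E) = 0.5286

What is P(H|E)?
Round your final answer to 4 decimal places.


Using Bayes' theorem:

P(H|E) = P(E|H) × P(H) / P(E)
       = 0.8000 × 0.4571 / 0.5286
       = 0.36568000 / 0.5286
       = 0.6918

The evidence strengthens our belief in H.
Prior: 0.4571 → Posterior: 0.6918


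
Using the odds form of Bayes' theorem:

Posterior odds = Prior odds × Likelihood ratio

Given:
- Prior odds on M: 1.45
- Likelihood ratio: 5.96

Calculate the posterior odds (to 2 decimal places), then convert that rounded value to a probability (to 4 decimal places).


Step 1: Calculate posterior odds
Posterior odds = Prior odds × LR
               = 1.45 × 5.96
               = 8.64

Step 2: Convert to probability
P(M|E) = Posterior odds / (1 + Posterior odds)
       = 8.64 / (1 + 8.64)
       = 8.64 / 9.64
       = 0.8963

The evidence increased P(M) from 0.5918 to 0.8963.


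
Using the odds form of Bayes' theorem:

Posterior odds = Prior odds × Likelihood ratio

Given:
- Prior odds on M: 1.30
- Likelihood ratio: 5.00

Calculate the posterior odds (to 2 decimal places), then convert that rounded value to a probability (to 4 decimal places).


Step 1: Calculate posterior odds
Posterior odds = Prior odds × LR
               = 1.30 × 5.00
               = 6.50

Step 2: Convert to probability
P(M|E) = Posterior odds / (1 + Posterior odds)
       = 6.50 / (1 + 6.50)
       = 6.50 / 7.50
       = 0.8667

The evidence increased P(M) from 0.5652 to 0.8667.


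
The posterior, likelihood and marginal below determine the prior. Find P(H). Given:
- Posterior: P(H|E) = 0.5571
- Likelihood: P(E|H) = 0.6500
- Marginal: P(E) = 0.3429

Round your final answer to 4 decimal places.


From Bayes' theorem: P(H|E) = P(E|H) × P(H) / P(E)

Rearranging for P(H):
P(H) = P(H|E) × P(E) / P(E|H)
     = 0.5571 × 0.3429 / 0.6500
     = 0.19102959 / 0.6500
     = 0.2939


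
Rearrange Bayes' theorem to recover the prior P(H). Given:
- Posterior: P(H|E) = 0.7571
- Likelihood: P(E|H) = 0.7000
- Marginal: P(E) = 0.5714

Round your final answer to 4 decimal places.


From Bayes' theorem: P(H|E) = P(E|H) × P(H) / P(E)

Rearranging for P(H):
P(H) = P(H|E) × P(E) / P(E|H)
     = 0.7571 × 0.5714 / 0.7000
     = 0.43260694 / 0.7000
     = 0.6180


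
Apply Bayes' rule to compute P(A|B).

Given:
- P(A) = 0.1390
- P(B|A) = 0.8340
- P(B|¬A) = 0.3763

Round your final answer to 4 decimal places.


Bayes' theorem: P(A|B) = P(B|A) × P(A) / P(B)

Step 1: Calculate P(B) using law of total probability
P(B) = P(B|A)P(A) + P(B|¬A)P(¬A)
     = 0.8340 × 0.1390 + 0.3763 × 0.8610
     = 0.11592600 + 0.32399430
     = 0.43992030

Step 2: Apply Bayes' theorem
P(A|B) = P(B|A) × P(A) / P(B)
       = 0.11592600 / 0.43992030
       = 0.2635


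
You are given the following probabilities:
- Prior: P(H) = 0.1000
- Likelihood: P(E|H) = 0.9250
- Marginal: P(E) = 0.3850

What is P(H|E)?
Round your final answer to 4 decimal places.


Using Bayes' theorem:

P(H|E) = P(E|H) × P(H) / P(E)
       = 0.9250 × 0.1000 / 0.3850
       = 0.09250000 / 0.3850
       = 0.2403

The evidence strengthens our belief in H.
Prior: 0.1000 → Posterior: 0.2403


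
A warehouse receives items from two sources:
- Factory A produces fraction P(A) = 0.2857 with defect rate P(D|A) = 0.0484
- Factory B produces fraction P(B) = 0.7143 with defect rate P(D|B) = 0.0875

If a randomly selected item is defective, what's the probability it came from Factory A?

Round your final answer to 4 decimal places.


Let A = from Factory A, D = defective

Given:
- P(A) = 0.2857, P(B) = 0.7143
- P(D|A) = 0.0484, P(D|B) = 0.0875

Step 1: Find P(D)
P(D) = P(D|A)P(A) + P(D|B)P(B)
     = 0.0484 × 0.2857 + 0.0875 × 0.7143
     = 0.01382788 + 0.06250125
     = 0.07632913

Step 2: Apply Bayes' theorem
P(A|D) = P(D|A)P(A) / P(D)
       = 0.01382788 / 0.07632913
       = 0.1812


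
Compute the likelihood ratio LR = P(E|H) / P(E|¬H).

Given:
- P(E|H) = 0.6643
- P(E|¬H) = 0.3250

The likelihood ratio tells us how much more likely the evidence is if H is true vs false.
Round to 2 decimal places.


Likelihood Ratio (LR) = P(E|H) / P(E|¬H)

LR = 0.6643 / 0.3250
   = 2.04

The evidence is 2.04 times more likely if H is true than if H is false.
LR > 1, so observing E raises the odds in favor of H.


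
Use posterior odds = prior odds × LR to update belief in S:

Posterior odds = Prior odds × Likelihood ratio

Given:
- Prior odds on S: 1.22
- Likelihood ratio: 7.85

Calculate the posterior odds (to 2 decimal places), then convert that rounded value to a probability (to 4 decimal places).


Step 1: Calculate posterior odds
Posterior odds = Prior odds × LR
               = 1.22 × 7.85
               = 9.58

Step 2: Convert to probability
P(S|E) = Posterior odds / (1 + Posterior odds)
       = 9.58 / (1 + 9.58)
       = 9.58 / 10.58
       = 0.9055

The evidence increased P(S) from 0.5495 to 0.9055.


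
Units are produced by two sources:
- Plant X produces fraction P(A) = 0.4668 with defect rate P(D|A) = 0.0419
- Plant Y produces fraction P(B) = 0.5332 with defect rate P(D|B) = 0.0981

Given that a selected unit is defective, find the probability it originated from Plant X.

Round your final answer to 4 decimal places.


Let A = from Plant X, D = defective

Given:
- P(A) = 0.4668, P(B) = 0.5332
- P(D|A) = 0.0419, P(D|B) = 0.0981

Step 1: Find P(D)
P(D) = P(D|A)P(A) + P(D|B)P(B)
     = 0.0419 × 0.4668 + 0.0981 × 0.5332
     = 0.01955892 + 0.05230692
     = 0.07186584

Step 2: Apply Bayes' theorem
P(A|D) = P(D|A)P(A) / P(D)
       = 0.01955892 / 0.07186584
       = 0.2722


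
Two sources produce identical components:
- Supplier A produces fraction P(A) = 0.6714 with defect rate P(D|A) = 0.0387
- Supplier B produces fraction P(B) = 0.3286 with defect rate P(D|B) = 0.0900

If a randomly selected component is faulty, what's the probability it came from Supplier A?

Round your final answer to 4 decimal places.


Let A = from Supplier A, D = faulty

Given:
- P(A) = 0.6714, P(B) = 0.3286
- P(D|A) = 0.0387, P(D|B) = 0.0900

Step 1: Find P(D)
P(D) = P(D|A)P(A) + P(D|B)P(B)
     = 0.0387 × 0.6714 + 0.0900 × 0.3286
     = 0.02598318 + 0.02957400
     = 0.05555718

Step 2: Apply Bayes' theorem
P(A|D) = P(D|A)P(A) / P(D)
       = 0.02598318 / 0.05555718
       = 0.4677


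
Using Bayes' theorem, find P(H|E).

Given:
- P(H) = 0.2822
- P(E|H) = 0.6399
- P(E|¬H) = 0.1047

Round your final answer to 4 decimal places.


Bayes' theorem: P(H|E) = P(E|H) × P(H) / P(E)

Step 1: Calculate P(E) using law of total probability
P(E) = P(E|H)P(H) + P(E|¬H)P(¬H)
     = 0.6399 × 0.2822 + 0.1047 × 0.7178
     = 0.18057978 + 0.07515366
     = 0.25573344

Step 2: Apply Bayes' theorem
P(H|E) = P(E|H) × P(H) / P(E)
       = 0.18057978 / 0.25573344
       = 0.7061


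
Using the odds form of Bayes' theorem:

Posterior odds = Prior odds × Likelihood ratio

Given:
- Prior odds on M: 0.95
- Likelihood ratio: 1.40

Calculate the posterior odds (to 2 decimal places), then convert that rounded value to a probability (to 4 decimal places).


Step 1: Calculate posterior odds
Posterior odds = Prior odds × LR
               = 0.95 × 1.40
               = 1.33

Step 2: Convert to probability
P(M|E) = Posterior odds / (1 + Posterior odds)
       = 1.33 / (1 + 1.33)
       = 1.33 / 2.33
       = 0.5708

The evidence increased P(M) from 0.4872 to 0.5708.


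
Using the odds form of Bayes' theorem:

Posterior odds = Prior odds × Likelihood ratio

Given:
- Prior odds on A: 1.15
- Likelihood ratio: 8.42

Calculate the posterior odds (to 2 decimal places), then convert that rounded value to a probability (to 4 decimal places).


Step 1: Calculate posterior odds
Posterior odds = Prior odds × LR
               = 1.15 × 8.42
               = 9.68

Step 2: Convert to probability
P(A|E) = Posterior odds / (1 + Posterior odds)
       = 9.68 / (1 + 9.68)
       = 9.68 / 10.68
       = 0.9064

The evidence increased P(A) from 0.5349 to 0.9064.


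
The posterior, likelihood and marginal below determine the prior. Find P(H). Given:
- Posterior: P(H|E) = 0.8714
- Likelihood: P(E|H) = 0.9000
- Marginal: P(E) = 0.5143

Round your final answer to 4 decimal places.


From Bayes' theorem: P(H|E) = P(E|H) × P(H) / P(E)

Rearranging for P(H):
P(H) = P(H|E) × P(E) / P(E|H)
     = 0.8714 × 0.5143 / 0.9000
     = 0.44816102 / 0.9000
     = 0.4980


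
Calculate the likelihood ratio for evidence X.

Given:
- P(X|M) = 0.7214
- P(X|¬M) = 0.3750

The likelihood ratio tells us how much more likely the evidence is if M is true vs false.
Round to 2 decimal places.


Likelihood Ratio (LR) = P(X|M) / P(X|¬M)

LR = 0.7214 / 0.3750
   = 1.92

The evidence is 1.92 times more likely if M is true than if M is false.
Since LR > 1, the evidence supports M over ¬M.


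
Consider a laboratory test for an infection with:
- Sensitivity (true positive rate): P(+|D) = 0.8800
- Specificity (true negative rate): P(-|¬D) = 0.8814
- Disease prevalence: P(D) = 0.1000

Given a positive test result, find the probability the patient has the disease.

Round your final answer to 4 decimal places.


Let D = has disease, + = positive test

Given:
- P(D) = 0.1000 (prevalence)
- P(+|D) = 0.8800 (sensitivity)
- P(-|¬D) = 0.8814 (specificity)
- P(+|¬D) = 0.1186 (false positive rate = 1 - specificity)

Step 1: Find P(+)
P(+) = P(+|D)P(D) + P(+|¬D)P(¬D)
     = 0.8800 × 0.1000 + 0.1186 × 0.9000
     = 0.08800000 + 0.10674000
     = 0.19474000

Step 2: Apply Bayes' theorem for P(D|+)
P(D|+) = P(+|D)P(D) / P(+)
       = 0.08800000 / 0.19474000
       = 0.4519


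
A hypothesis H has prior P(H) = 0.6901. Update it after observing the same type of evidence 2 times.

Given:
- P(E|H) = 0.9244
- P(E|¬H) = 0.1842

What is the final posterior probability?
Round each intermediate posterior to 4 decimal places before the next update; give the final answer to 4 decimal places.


Sequential Bayesian updating:

Initial prior: P(H) = 0.6901

Update 1:
  P(E) = 0.9244 × 0.6901 + 0.1842 × 0.3099 = 0.63792844 + 0.05708358 = 0.69501202
  P(H|E) = 0.63792844 / 0.69501202 = 0.9179

Update 2:
  P(E) = 0.9244 × 0.9179 + 0.1842 × 0.0821 = 0.84850676 + 0.01512282 = 0.86362958
  P(H|E) = 0.84850676 / 0.86362958 = 0.9825

Final posterior: 0.9825


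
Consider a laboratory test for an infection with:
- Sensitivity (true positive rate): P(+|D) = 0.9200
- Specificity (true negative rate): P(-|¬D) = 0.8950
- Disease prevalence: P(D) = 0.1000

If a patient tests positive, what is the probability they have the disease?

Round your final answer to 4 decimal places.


Let D = has disease, + = positive test

Given:
- P(D) = 0.1000 (prevalence)
- P(+|D) = 0.9200 (sensitivity)
- P(-|¬D) = 0.8950 (specificity)
- P(+|¬D) = 0.1050 (false positive rate = 1 - specificity)

Step 1: Find P(+)
P(+) = P(+|D)P(D) + P(+|¬D)P(¬D)
     = 0.9200 × 0.1000 + 0.1050 × 0.9000
     = 0.09200000 + 0.09450000
     = 0.18650000

Step 2: Apply Bayes' theorem for P(D|+)
P(D|+) = P(+|D)P(D) / P(+)
       = 0.09200000 / 0.18650000
       = 0.4933


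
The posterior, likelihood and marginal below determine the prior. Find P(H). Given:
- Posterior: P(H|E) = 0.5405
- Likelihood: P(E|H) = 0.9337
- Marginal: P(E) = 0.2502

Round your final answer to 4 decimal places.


From Bayes' theorem: P(H|E) = P(E|H) × P(H) / P(E)

Rearranging for P(H):
P(H) = P(H|E) × P(E) / P(E|H)
     = 0.5405 × 0.2502 / 0.9337
     = 0.13523310 / 0.9337
     = 0.1448


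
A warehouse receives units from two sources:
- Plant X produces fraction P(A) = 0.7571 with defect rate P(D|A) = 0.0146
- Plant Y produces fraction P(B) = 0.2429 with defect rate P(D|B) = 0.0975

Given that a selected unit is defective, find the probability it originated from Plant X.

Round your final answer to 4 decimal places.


Let A = from Plant X, D = defective

Given:
- P(A) = 0.7571, P(B) = 0.2429
- P(D|A) = 0.0146, P(D|B) = 0.0975

Step 1: Find P(D)
P(D) = P(D|A)P(A) + P(D|B)P(B)
     = 0.0146 × 0.7571 + 0.0975 × 0.2429
     = 0.01105366 + 0.02368275
     = 0.03473641

Step 2: Apply Bayes' theorem
P(A|D) = P(D|A)P(A) / P(D)
       = 0.01105366 / 0.03473641
       = 0.3182


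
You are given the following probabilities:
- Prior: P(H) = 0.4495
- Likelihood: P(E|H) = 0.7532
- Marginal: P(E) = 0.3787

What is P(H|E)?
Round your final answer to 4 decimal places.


Using Bayes' theorem:

P(H|E) = P(E|H) × P(H) / P(E)
       = 0.7532 × 0.4495 / 0.3787
       = 0.33856340 / 0.3787
       = 0.8940

The evidence strengthens our belief in H.
Prior: 0.4495 → Posterior: 0.8940


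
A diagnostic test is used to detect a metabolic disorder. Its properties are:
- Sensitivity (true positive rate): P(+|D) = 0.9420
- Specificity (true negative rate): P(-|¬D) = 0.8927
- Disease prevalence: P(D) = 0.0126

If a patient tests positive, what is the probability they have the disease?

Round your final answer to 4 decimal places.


Let D = has disease, + = positive test

Given:
- P(D) = 0.0126 (prevalence)
- P(+|D) = 0.9420 (sensitivity)
- P(-|¬D) = 0.8927 (specificity)
- P(+|¬D) = 0.1073 (false positive rate = 1 - specificity)

Step 1: Find P(+)
P(+) = P(+|D)P(D) + P(+|¬D)P(¬D)
     = 0.9420 × 0.0126 + 0.1073 × 0.9874
     = 0.01186920 + 0.10594802
     = 0.11781722

Step 2: Apply Bayes' theorem for P(D|+)
P(D|+) = P(+|D)P(D) / P(+)
       = 0.01186920 / 0.11781722
       = 0.1007


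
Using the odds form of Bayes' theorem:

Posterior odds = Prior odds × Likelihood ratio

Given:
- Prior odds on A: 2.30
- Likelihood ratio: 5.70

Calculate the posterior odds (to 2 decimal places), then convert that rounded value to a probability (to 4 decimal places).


Step 1: Calculate posterior odds
Posterior odds = Prior odds × LR
               = 2.30 × 5.70
               = 13.11

Step 2: Convert to probability
P(A|E) = Posterior odds / (1 + Posterior odds)
       = 13.11 / (1 + 13.11)
       = 13.11 / 14.11
       = 0.9291

The evidence increased P(A) from 0.6970 to 0.9291.


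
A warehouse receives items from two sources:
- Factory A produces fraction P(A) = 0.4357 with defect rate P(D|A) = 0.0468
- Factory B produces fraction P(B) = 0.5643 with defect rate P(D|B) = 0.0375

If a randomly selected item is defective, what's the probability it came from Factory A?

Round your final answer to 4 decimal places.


Let A = from Factory A, D = defective

Given:
- P(A) = 0.4357, P(B) = 0.5643
- P(D|A) = 0.0468, P(D|B) = 0.0375

Step 1: Find P(D)
P(D) = P(D|A)P(A) + P(D|B)P(B)
     = 0.0468 × 0.4357 + 0.0375 × 0.5643
     = 0.02039076 + 0.02116125
     = 0.04155201

Step 2: Apply Bayes' theorem
P(A|D) = P(D|A)P(A) / P(D)
       = 0.02039076 / 0.04155201
       = 0.4907


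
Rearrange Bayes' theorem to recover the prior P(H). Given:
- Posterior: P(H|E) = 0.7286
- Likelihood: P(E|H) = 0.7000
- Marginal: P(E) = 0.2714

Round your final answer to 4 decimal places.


From Bayes' theorem: P(H|E) = P(E|H) × P(H) / P(E)

Rearranging for P(H):
P(H) = P(H|E) × P(E) / P(E|H)
     = 0.7286 × 0.2714 / 0.7000
     = 0.19774204 / 0.7000
     = 0.2825


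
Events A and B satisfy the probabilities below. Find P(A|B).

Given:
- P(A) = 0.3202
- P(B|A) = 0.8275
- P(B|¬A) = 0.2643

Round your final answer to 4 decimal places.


Bayes' theorem: P(A|B) = P(B|A) × P(A) / P(B)

Step 1: Calculate P(B) using law of total probability
P(B) = P(B|A)P(A) + P(B|¬A)P(¬A)
     = 0.8275 × 0.3202 + 0.2643 × 0.6798
     = 0.26496550 + 0.17967114
     = 0.44463664

Step 2: Apply Bayes' theorem
P(A|B) = P(B|A) × P(A) / P(B)
       = 0.26496550 / 0.44463664
       = 0.5959


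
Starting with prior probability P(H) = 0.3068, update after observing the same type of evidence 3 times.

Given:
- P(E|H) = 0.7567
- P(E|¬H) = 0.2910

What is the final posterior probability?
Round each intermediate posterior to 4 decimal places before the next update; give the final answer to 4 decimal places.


Sequential Bayesian updating:

Initial prior: P(H) = 0.3068

Update 1:
  P(E) = 0.7567 × 0.3068 + 0.2910 × 0.6932 = 0.23215556 + 0.20172120 = 0.43387676
  P(H|E) = 0.23215556 / 0.43387676 = 0.5351

Update 2:
  P(E) = 0.7567 × 0.5351 + 0.2910 × 0.4649 = 0.40491017 + 0.13528590 = 0.54019607
  P(H|E) = 0.40491017 / 0.54019607 = 0.7496

Update 3:
  P(E) = 0.7567 × 0.7496 + 0.2910 × 0.2504 = 0.56722232 + 0.07286640 = 0.64008872
  P(H|E) = 0.56722232 / 0.64008872 = 0.8862

Final posterior: 0.8862


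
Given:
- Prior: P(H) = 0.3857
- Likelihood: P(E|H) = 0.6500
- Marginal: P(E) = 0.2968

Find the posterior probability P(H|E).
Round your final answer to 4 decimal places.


Using Bayes' theorem:

P(H|E) = P(E|H) × P(H) / P(E)
       = 0.6500 × 0.3857 / 0.2968
       = 0.25070500 / 0.2968
       = 0.8447

The evidence strengthens our belief in H.
Prior: 0.3857 → Posterior: 0.8447


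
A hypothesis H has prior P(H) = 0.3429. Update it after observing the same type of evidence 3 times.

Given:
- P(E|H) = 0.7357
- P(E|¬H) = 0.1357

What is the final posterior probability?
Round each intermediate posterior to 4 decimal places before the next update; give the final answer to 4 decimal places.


Sequential Bayesian updating:

Initial prior: P(H) = 0.3429

Update 1:
  P(E) = 0.7357 × 0.3429 + 0.1357 × 0.6571 = 0.25227153 + 0.08916847 = 0.34144000
  P(H|E) = 0.25227153 / 0.34144000 = 0.7388

Update 2:
  P(E) = 0.7357 × 0.7388 + 0.1357 × 0.2612 = 0.54353516 + 0.03544484 = 0.57898000
  P(H|E) = 0.54353516 / 0.57898000 = 0.9388

Update 3:
  P(E) = 0.7357 × 0.9388 + 0.1357 × 0.0612 = 0.69067516 + 0.00830484 = 0.69898000
  P(H|E) = 0.69067516 / 0.69898000 = 0.9881

Final posterior: 0.9881


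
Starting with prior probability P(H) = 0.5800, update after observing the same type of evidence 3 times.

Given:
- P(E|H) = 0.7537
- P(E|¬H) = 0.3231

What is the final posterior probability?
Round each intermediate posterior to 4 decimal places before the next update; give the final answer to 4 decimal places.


Sequential Bayesian updating:

Initial prior: P(H) = 0.5800

Update 1:
  P(E) = 0.7537 × 0.5800 + 0.3231 × 0.4200 = 0.43714600 + 0.13570200 = 0.57284800
  P(H|E) = 0.43714600 / 0.57284800 = 0.7631

Update 2:
  P(E) = 0.7537 × 0.7631 + 0.3231 × 0.2369 = 0.57514847 + 0.07654239 = 0.65169086
  P(H|E) = 0.57514847 / 0.65169086 = 0.8825

Update 3:
  P(E) = 0.7537 × 0.8825 + 0.3231 × 0.1175 = 0.66514025 + 0.03796425 = 0.70310450
  P(H|E) = 0.66514025 / 0.70310450 = 0.9460

Final posterior: 0.9460


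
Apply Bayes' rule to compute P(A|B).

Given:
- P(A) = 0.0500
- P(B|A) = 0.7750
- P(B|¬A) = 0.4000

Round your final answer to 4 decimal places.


Bayes' theorem: P(A|B) = P(B|A) × P(A) / P(B)

Step 1: Calculate P(B) using law of total probability
P(B) = P(B|A)P(A) + P(B|¬A)P(¬A)
     = 0.7750 × 0.0500 + 0.4000 × 0.9500
     = 0.03875000 + 0.38000000
     = 0.41875000

Step 2: Apply Bayes' theorem
P(A|B) = P(B|A) × P(A) / P(B)
       = 0.03875000 / 0.41875000
       = 0.0925


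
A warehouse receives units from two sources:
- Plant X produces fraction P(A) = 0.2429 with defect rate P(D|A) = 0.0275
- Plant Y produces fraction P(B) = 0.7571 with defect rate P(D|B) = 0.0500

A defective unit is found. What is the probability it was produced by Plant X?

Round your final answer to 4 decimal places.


Let A = from Plant X, D = defective

Given:
- P(A) = 0.2429, P(B) = 0.7571
- P(D|A) = 0.0275, P(D|B) = 0.0500

Step 1: Find P(D)
P(D) = P(D|A)P(A) + P(D|B)P(B)
     = 0.0275 × 0.2429 + 0.0500 × 0.7571
     = 0.00667975 + 0.03785500
     = 0.04453475

Step 2: Apply Bayes' theorem
P(A|D) = P(D|A)P(A) / P(D)
       = 0.00667975 / 0.04453475
       = 0.1500


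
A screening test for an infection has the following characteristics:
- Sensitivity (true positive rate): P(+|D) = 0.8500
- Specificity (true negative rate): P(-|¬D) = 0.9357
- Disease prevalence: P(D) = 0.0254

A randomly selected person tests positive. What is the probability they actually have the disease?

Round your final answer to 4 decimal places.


Let D = has disease, + = positive test

Given:
- P(D) = 0.0254 (prevalence)
- P(+|D) = 0.8500 (sensitivity)
- P(-|¬D) = 0.9357 (specificity)
- P(+|¬D) = 0.0643 (false positive rate = 1 - specificity)

Step 1: Find P(+)
P(+) = P(+|D)P(D) + P(+|¬D)P(¬D)
     = 0.8500 × 0.0254 + 0.0643 × 0.9746
     = 0.02159000 + 0.06266678
     = 0.08425678

Step 2: Apply Bayes' theorem for P(D|+)
P(D|+) = P(+|D)P(D) / P(+)
       = 0.02159000 / 0.08425678
       = 0.2562


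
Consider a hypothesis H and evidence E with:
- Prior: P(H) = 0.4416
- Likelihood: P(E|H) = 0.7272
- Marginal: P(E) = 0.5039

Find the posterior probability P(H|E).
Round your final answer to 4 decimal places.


Using Bayes' theorem:

P(H|E) = P(E|H) × P(H) / P(E)
       = 0.7272 × 0.4416 / 0.5039
       = 0.32113152 / 0.5039
       = 0.6373

The evidence strengthens our belief in H.
Prior: 0.4416 → Posterior: 0.6373


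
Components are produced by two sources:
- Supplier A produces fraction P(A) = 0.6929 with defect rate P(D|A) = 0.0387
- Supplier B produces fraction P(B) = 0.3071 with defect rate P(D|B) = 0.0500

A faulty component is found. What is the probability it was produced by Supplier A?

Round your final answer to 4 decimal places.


Let A = from Supplier A, D = faulty

Given:
- P(A) = 0.6929, P(B) = 0.3071
- P(D|A) = 0.0387, P(D|B) = 0.0500

Step 1: Find P(D)
P(D) = P(D|A)P(A) + P(D|B)P(B)
     = 0.0387 × 0.6929 + 0.0500 × 0.3071
     = 0.02681523 + 0.01535500
     = 0.04217023

Step 2: Apply Bayes' theorem
P(A|D) = P(D|A)P(A) / P(D)
       = 0.02681523 / 0.04217023
       = 0.6359


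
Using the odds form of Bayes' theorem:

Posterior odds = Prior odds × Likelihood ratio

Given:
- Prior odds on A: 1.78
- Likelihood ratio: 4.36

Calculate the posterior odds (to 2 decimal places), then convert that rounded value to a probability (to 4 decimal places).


Step 1: Calculate posterior odds
Posterior odds = Prior odds × LR
               = 1.78 × 4.36
               = 7.76

Step 2: Convert to probability
P(A|E) = Posterior odds / (1 + Posterior odds)
       = 7.76 / (1 + 7.76)
       = 7.76 / 8.76
       = 0.8858

The evidence increased P(A) from 0.6403 to 0.8858.


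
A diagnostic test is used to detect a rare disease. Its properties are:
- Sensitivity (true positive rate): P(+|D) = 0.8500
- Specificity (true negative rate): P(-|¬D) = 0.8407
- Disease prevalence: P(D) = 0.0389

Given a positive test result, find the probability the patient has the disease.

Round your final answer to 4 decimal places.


Let D = has disease, + = positive test

Given:
- P(D) = 0.0389 (prevalence)
- P(+|D) = 0.8500 (sensitivity)
- P(-|¬D) = 0.8407 (specificity)
- P(+|¬D) = 0.1593 (false positive rate = 1 - specificity)

Step 1: Find P(+)
P(+) = P(+|D)P(D) + P(+|¬D)P(¬D)
     = 0.8500 × 0.0389 + 0.1593 × 0.9611
     = 0.03306500 + 0.15310323
     = 0.18616823

Step 2: Apply Bayes' theorem for P(D|+)
P(D|+) = P(+|D)P(D) / P(+)
       = 0.03306500 / 0.18616823
       = 0.1776


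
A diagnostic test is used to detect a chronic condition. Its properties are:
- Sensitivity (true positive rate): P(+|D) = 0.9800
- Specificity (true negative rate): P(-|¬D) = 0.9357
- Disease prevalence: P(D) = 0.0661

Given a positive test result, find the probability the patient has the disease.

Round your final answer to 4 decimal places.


Let D = has disease, + = positive test

Given:
- P(D) = 0.0661 (prevalence)
- P(+|D) = 0.9800 (sensitivity)
- P(-|¬D) = 0.9357 (specificity)
- P(+|¬D) = 0.0643 (false positive rate = 1 - specificity)

Step 1: Find P(+)
P(+) = P(+|D)P(D) + P(+|¬D)P(¬D)
     = 0.9800 × 0.0661 + 0.0643 × 0.9339
     = 0.06477800 + 0.06004977
     = 0.12482777

Step 2: Apply Bayes' theorem for P(D|+)
P(D|+) = P(+|D)P(D) / P(+)
       = 0.06477800 / 0.12482777
       = 0.5189


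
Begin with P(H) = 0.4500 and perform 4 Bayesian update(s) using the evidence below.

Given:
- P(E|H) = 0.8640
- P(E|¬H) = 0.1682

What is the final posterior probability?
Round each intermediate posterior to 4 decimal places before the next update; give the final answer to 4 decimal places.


Sequential Bayesian updating:

Initial prior: P(H) = 0.4500

Update 1:
  P(E) = 0.8640 × 0.4500 + 0.1682 × 0.5500 = 0.38880000 + 0.09251000 = 0.48131000
  P(H|E) = 0.38880000 / 0.48131000 = 0.8078

Update 2:
  P(E) = 0.8640 × 0.8078 + 0.1682 × 0.1922 = 0.69793920 + 0.03232804 = 0.73026724
  P(H|E) = 0.69793920 / 0.73026724 = 0.9557

Update 3:
  P(E) = 0.8640 × 0.9557 + 0.1682 × 0.0443 = 0.82572480 + 0.00745126 = 0.83317606
  P(H|E) = 0.82572480 / 0.83317606 = 0.9911

Update 4:
  P(E) = 0.8640 × 0.9911 + 0.1682 × 0.0089 = 0.85631040 + 0.00149698 = 0.85780738
  P(H|E) = 0.85631040 / 0.85780738 = 0.9983

Final posterior: 0.9983


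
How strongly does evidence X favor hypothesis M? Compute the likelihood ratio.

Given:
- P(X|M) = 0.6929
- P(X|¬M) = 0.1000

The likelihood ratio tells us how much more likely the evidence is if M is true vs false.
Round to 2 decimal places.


Likelihood Ratio (LR) = P(X|M) / P(X|¬M)

LR = 0.6929 / 0.1000
   = 6.93

The evidence is 6.93 times more likely if M is true than if M is false.
Since LR > 1, the evidence supports M over ¬M.


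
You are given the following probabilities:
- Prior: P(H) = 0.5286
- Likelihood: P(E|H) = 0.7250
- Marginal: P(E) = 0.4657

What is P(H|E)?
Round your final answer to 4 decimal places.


Using Bayes' theorem:

P(H|E) = P(E|H) × P(H) / P(E)
       = 0.7250 × 0.5286 / 0.4657
       = 0.38323500 / 0.4657
       = 0.8229

The evidence strengthens our belief in H.
Prior: 0.5286 → Posterior: 0.8229
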